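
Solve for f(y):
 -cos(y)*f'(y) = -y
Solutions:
 f(y) = C1 + Integral(y/cos(y), y)


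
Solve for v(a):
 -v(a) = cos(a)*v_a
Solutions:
 v(a) = C1*sqrt(sin(a) - 1)/sqrt(sin(a) + 1)


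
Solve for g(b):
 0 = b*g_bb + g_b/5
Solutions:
 g(b) = C1 + C2*b^(4/5)


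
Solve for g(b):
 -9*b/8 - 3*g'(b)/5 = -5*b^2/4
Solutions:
 g(b) = C1 + 25*b^3/36 - 15*b^2/16


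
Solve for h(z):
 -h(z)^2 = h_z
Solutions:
 h(z) = 1/(C1 + z)


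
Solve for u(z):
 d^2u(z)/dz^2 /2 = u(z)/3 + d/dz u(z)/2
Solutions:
 u(z) = C1*exp(z*(3 - sqrt(33))/6) + C2*exp(z*(3 + sqrt(33))/6)


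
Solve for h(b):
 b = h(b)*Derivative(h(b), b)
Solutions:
 h(b) = -sqrt(C1 + b^2)
 h(b) = sqrt(C1 + b^2)


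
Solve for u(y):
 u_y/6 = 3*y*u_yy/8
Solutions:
 u(y) = C1 + C2*y^(13/9)


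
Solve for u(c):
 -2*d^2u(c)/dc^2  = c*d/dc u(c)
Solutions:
 u(c) = C1 + C2*erf(c/2)


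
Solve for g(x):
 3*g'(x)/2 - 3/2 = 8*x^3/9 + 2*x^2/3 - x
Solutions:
 g(x) = C1 + 4*x^4/27 + 4*x^3/27 - x^2/3 + x


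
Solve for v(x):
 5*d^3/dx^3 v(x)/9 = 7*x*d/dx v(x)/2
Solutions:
 v(x) = C1 + Integral(C2*airyai(10^(2/3)*63^(1/3)*x/10) + C3*airybi(10^(2/3)*63^(1/3)*x/10), x)


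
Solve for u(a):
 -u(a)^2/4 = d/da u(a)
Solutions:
 u(a) = 4/(C1 + a)


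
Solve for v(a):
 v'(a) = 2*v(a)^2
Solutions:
 v(a) = -1/(C1 + 2*a)


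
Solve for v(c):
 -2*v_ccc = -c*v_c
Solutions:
 v(c) = C1 + Integral(C2*airyai(2^(2/3)*c/2) + C3*airybi(2^(2/3)*c/2), c)


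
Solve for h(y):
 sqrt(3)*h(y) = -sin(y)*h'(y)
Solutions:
 h(y) = C1*(cos(y) + 1)^(sqrt(3)/2)/(cos(y) - 1)^(sqrt(3)/2)


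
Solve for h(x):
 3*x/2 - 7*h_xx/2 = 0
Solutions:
 h(x) = C1 + C2*x + x^3/14


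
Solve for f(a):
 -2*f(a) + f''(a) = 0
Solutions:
 f(a) = C1*exp(-sqrt(2)*a) + C2*exp(sqrt(2)*a)


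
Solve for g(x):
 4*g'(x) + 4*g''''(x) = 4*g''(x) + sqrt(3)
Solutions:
 g(x) = C1 + C2*exp(6^(1/3)*x*(2*3^(1/3)/(sqrt(69) + 9)^(1/3) + 2^(1/3)*(sqrt(69) + 9)^(1/3))/12)*sin(2^(1/3)*3^(1/6)*x*(-2^(1/3)*3^(2/3)*(sqrt(69) + 9)^(1/3) + 6/(sqrt(69) + 9)^(1/3))/12) + C3*exp(6^(1/3)*x*(2*3^(1/3)/(sqrt(69) + 9)^(1/3) + 2^(1/3)*(sqrt(69) + 9)^(1/3))/12)*cos(2^(1/3)*3^(1/6)*x*(-2^(1/3)*3^(2/3)*(sqrt(69) + 9)^(1/3) + 6/(sqrt(69) + 9)^(1/3))/12) + C4*exp(-6^(1/3)*x*(2*3^(1/3)/(sqrt(69) + 9)^(1/3) + 2^(1/3)*(sqrt(69) + 9)^(1/3))/6) + sqrt(3)*x/4


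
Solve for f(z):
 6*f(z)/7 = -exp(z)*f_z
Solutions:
 f(z) = C1*exp(6*exp(-z)/7)


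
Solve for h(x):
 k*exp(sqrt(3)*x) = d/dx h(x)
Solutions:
 h(x) = C1 + sqrt(3)*k*exp(sqrt(3)*x)/3


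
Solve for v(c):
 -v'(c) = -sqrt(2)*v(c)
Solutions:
 v(c) = C1*exp(sqrt(2)*c)


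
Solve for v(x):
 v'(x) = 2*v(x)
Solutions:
 v(x) = C1*exp(2*x)


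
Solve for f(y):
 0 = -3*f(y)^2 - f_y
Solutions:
 f(y) = 1/(C1 + 3*y)


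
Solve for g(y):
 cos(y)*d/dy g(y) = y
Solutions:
 g(y) = C1 + Integral(y/cos(y), y)


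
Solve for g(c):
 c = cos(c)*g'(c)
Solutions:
 g(c) = C1 + Integral(c/cos(c), c)


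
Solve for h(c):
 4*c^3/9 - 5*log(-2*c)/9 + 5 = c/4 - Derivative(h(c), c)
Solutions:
 h(c) = C1 - c^4/9 + c^2/8 + 5*c*log(-c)/9 + 5*c*(-10 + log(2))/9


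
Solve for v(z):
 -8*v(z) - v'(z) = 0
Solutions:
 v(z) = C1*exp(-8*z)


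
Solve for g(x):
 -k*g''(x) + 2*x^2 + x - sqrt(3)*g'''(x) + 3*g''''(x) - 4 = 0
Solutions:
 g(x) = C1 + C2*x + C3*exp(sqrt(3)*x*(1 - sqrt(4*k + 1))/6) + C4*exp(sqrt(3)*x*(sqrt(4*k + 1) + 1)/6) + x^4/(6*k) + x^3*(1 - 4*sqrt(3)/k)/(6*k) + x^2*(-2 - sqrt(3)/(2*k) + 6/k + 6/k^2)/k


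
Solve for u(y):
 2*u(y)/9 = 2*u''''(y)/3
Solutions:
 u(y) = C1*exp(-3^(3/4)*y/3) + C2*exp(3^(3/4)*y/3) + C3*sin(3^(3/4)*y/3) + C4*cos(3^(3/4)*y/3)


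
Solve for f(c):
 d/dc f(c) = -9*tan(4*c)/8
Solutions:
 f(c) = C1 + 9*log(cos(4*c))/32


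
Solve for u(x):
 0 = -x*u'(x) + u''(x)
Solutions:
 u(x) = C1 + C2*erfi(sqrt(2)*x/2)


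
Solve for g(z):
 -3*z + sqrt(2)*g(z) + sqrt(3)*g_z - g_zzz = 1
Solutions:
 g(z) = C1*exp(-2^(1/6)*z*(2*3^(5/6)/(sqrt(9 - 2*sqrt(3)) + 3)^(1/3) + 6^(2/3)*(sqrt(9 - 2*sqrt(3)) + 3)^(1/3))/12)*sin(2^(1/6)*z*(-2^(2/3)*3^(1/6)*(sqrt(9 - 2*sqrt(3)) + 3)^(1/3) + 2*3^(1/3)/(sqrt(9 - 2*sqrt(3)) + 3)^(1/3))/4) + C2*exp(-2^(1/6)*z*(2*3^(5/6)/(sqrt(9 - 2*sqrt(3)) + 3)^(1/3) + 6^(2/3)*(sqrt(9 - 2*sqrt(3)) + 3)^(1/3))/12)*cos(2^(1/6)*z*(-2^(2/3)*3^(1/6)*(sqrt(9 - 2*sqrt(3)) + 3)^(1/3) + 2*3^(1/3)/(sqrt(9 - 2*sqrt(3)) + 3)^(1/3))/4) + C3*exp(2^(1/6)*z*(2*3^(5/6)/(sqrt(9 - 2*sqrt(3)) + 3)^(1/3) + 6^(2/3)*(sqrt(9 - 2*sqrt(3)) + 3)^(1/3))/6) + 3*sqrt(2)*z/2 - 3*sqrt(3)/2 + sqrt(2)/2


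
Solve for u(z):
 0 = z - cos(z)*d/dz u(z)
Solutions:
 u(z) = C1 + Integral(z/cos(z), z)


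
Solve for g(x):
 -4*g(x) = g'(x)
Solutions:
 g(x) = C1*exp(-4*x)


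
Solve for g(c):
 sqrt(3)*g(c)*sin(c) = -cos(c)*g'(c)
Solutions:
 g(c) = C1*cos(c)^(sqrt(3))


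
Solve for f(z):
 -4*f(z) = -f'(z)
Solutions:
 f(z) = C1*exp(4*z)


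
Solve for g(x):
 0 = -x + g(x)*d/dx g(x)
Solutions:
 g(x) = -sqrt(C1 + x^2)
 g(x) = sqrt(C1 + x^2)


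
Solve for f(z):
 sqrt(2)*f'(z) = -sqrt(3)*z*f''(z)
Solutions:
 f(z) = C1 + C2*z^(1 - sqrt(6)/3)


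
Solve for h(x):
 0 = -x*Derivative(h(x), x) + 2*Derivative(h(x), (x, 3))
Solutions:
 h(x) = C1 + Integral(C2*airyai(2^(2/3)*x/2) + C3*airybi(2^(2/3)*x/2), x)


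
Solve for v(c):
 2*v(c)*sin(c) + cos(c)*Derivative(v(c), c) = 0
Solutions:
 v(c) = C1*cos(c)^2


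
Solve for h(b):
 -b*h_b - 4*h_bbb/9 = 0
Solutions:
 h(b) = C1 + Integral(C2*airyai(-2^(1/3)*3^(2/3)*b/2) + C3*airybi(-2^(1/3)*3^(2/3)*b/2), b)


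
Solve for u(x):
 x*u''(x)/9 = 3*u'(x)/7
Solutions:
 u(x) = C1 + C2*x^(34/7)


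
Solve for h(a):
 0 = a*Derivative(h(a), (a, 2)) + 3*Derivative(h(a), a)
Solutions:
 h(a) = C1 + C2/a^2


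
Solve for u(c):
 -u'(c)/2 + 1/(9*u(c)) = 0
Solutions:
 u(c) = -sqrt(C1 + 4*c)/3
 u(c) = sqrt(C1 + 4*c)/3


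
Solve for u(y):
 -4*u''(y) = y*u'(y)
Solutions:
 u(y) = C1 + C2*erf(sqrt(2)*y/4)


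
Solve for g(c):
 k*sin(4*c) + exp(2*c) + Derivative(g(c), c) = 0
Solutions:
 g(c) = C1 + k*cos(4*c)/4 - exp(2*c)/2


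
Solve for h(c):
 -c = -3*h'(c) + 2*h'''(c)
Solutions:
 h(c) = C1 + C2*exp(-sqrt(6)*c/2) + C3*exp(sqrt(6)*c/2) + c^2/6


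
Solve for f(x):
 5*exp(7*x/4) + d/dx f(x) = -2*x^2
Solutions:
 f(x) = C1 - 2*x^3/3 - 20*exp(7*x/4)/7


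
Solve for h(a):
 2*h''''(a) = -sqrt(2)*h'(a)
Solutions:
 h(a) = C1 + C4*exp(-2^(5/6)*a/2) + (C2*sin(2^(5/6)*sqrt(3)*a/4) + C3*cos(2^(5/6)*sqrt(3)*a/4))*exp(2^(5/6)*a/4)


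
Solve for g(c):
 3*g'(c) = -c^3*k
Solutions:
 g(c) = C1 - c^4*k/12


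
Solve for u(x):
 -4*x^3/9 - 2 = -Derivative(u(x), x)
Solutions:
 u(x) = C1 + x^4/9 + 2*x


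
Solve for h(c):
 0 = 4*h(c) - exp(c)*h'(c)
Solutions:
 h(c) = C1*exp(-4*exp(-c))


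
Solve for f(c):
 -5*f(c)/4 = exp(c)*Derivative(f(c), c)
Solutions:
 f(c) = C1*exp(5*exp(-c)/4)


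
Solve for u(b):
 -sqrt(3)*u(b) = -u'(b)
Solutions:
 u(b) = C1*exp(sqrt(3)*b)


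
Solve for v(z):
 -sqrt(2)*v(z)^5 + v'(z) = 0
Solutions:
 v(z) = -(-1/(C1 + 4*sqrt(2)*z))^(1/4)
 v(z) = (-1/(C1 + 4*sqrt(2)*z))^(1/4)
 v(z) = -I*(-1/(C1 + 4*sqrt(2)*z))^(1/4)
 v(z) = I*(-1/(C1 + 4*sqrt(2)*z))^(1/4)


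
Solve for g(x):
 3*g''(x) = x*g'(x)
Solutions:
 g(x) = C1 + C2*erfi(sqrt(6)*x/6)


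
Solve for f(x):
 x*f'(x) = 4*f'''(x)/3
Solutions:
 f(x) = C1 + Integral(C2*airyai(6^(1/3)*x/2) + C3*airybi(6^(1/3)*x/2), x)


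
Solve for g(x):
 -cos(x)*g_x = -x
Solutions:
 g(x) = C1 + Integral(x/cos(x), x)


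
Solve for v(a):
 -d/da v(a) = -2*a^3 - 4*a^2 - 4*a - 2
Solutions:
 v(a) = C1 + a^4/2 + 4*a^3/3 + 2*a^2 + 2*a


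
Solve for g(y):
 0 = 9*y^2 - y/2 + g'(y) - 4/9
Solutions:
 g(y) = C1 - 3*y^3 + y^2/4 + 4*y/9


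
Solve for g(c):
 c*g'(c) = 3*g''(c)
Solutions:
 g(c) = C1 + C2*erfi(sqrt(6)*c/6)


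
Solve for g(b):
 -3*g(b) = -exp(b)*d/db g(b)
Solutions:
 g(b) = C1*exp(-3*exp(-b))


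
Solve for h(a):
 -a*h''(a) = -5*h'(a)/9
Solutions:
 h(a) = C1 + C2*a^(14/9)


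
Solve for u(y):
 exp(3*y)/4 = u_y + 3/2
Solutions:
 u(y) = C1 - 3*y/2 + exp(3*y)/12


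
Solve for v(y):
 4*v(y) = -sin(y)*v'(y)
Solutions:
 v(y) = C1*(cos(y)^2 + 2*cos(y) + 1)/(cos(y)^2 - 2*cos(y) + 1)


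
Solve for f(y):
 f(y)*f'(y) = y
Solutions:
 f(y) = -sqrt(C1 + y^2)
 f(y) = sqrt(C1 + y^2)


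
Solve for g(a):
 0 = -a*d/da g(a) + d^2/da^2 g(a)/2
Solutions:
 g(a) = C1 + C2*erfi(a)


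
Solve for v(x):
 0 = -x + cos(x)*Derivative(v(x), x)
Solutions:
 v(x) = C1 + Integral(x/cos(x), x)


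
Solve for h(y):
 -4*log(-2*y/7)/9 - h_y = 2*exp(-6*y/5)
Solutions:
 h(y) = C1 - 4*y*log(-y)/9 + 4*y*(-log(2) + 1 + log(7))/9 + 5*exp(-6*y/5)/3


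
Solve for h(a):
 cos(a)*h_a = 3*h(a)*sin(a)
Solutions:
 h(a) = C1/cos(a)^3


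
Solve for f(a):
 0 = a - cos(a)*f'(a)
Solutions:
 f(a) = C1 + Integral(a/cos(a), a)


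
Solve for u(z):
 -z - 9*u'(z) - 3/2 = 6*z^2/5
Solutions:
 u(z) = C1 - 2*z^3/45 - z^2/18 - z/6


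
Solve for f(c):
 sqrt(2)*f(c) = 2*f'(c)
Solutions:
 f(c) = C1*exp(sqrt(2)*c/2)


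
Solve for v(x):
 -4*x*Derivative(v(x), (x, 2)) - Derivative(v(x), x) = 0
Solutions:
 v(x) = C1 + C2*x^(3/4)


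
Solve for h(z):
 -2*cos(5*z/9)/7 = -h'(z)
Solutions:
 h(z) = C1 + 18*sin(5*z/9)/35


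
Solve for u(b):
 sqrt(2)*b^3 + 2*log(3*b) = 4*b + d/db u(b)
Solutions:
 u(b) = C1 + sqrt(2)*b^4/4 - 2*b^2 + 2*b*log(b) - 2*b + b*log(9)


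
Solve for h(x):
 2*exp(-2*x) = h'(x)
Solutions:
 h(x) = C1 - exp(-2*x)


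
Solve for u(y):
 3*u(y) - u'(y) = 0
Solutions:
 u(y) = C1*exp(3*y)


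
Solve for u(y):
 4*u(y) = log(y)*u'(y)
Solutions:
 u(y) = C1*exp(4*li(y))


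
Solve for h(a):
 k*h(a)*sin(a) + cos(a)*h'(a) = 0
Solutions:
 h(a) = C1*exp(k*log(cos(a)))


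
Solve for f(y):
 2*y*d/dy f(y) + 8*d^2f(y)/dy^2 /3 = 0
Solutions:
 f(y) = C1 + C2*erf(sqrt(6)*y/4)


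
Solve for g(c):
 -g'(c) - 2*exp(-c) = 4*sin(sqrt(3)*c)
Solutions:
 g(c) = C1 + 4*sqrt(3)*cos(sqrt(3)*c)/3 + 2*exp(-c)


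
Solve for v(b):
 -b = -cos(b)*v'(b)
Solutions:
 v(b) = C1 + Integral(b/cos(b), b)


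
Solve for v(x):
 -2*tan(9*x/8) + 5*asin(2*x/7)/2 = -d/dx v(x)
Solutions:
 v(x) = C1 - 5*x*asin(2*x/7)/2 - 5*sqrt(49 - 4*x^2)/4 - 16*log(cos(9*x/8))/9


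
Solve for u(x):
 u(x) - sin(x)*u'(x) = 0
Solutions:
 u(x) = C1*sqrt(cos(x) - 1)/sqrt(cos(x) + 1)


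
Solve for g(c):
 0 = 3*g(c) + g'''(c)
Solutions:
 g(c) = C3*exp(-3^(1/3)*c) + (C1*sin(3^(5/6)*c/2) + C2*cos(3^(5/6)*c/2))*exp(3^(1/3)*c/2)


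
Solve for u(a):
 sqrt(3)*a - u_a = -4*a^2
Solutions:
 u(a) = C1 + 4*a^3/3 + sqrt(3)*a^2/2


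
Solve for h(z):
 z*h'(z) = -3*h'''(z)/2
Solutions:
 h(z) = C1 + Integral(C2*airyai(-2^(1/3)*3^(2/3)*z/3) + C3*airybi(-2^(1/3)*3^(2/3)*z/3), z)


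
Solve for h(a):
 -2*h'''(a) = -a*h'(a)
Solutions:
 h(a) = C1 + Integral(C2*airyai(2^(2/3)*a/2) + C3*airybi(2^(2/3)*a/2), a)


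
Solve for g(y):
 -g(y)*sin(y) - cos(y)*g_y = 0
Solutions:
 g(y) = C1*cos(y)


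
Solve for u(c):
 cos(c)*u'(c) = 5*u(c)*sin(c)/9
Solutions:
 u(c) = C1/cos(c)^(5/9)


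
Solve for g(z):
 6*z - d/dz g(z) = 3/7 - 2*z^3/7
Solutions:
 g(z) = C1 + z^4/14 + 3*z^2 - 3*z/7


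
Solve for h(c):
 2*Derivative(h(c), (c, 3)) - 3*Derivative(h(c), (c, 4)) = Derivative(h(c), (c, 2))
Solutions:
 h(c) = C1 + C2*c + (C3*sin(sqrt(2)*c/3) + C4*cos(sqrt(2)*c/3))*exp(c/3)


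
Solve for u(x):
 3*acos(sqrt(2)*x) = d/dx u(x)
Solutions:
 u(x) = C1 + 3*x*acos(sqrt(2)*x) - 3*sqrt(2)*sqrt(1 - 2*x^2)/2


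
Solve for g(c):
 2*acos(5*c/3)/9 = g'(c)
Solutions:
 g(c) = C1 + 2*c*acos(5*c/3)/9 - 2*sqrt(9 - 25*c^2)/45


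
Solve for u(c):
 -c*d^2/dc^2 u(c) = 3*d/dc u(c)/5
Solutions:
 u(c) = C1 + C2*c^(2/5)


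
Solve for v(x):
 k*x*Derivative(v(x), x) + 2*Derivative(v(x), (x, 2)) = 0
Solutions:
 v(x) = Piecewise((-sqrt(pi)*C1*erf(sqrt(k)*x/2)/sqrt(k) - C2, (k > 0) | (k < 0)), (-C1*x - C2, True))


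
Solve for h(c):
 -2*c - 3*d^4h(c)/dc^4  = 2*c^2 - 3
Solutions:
 h(c) = C1 + C2*c + C3*c^2 + C4*c^3 - c^6/540 - c^5/180 + c^4/24


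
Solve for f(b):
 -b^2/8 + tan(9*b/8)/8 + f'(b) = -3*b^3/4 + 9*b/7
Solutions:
 f(b) = C1 - 3*b^4/16 + b^3/24 + 9*b^2/14 + log(cos(9*b/8))/9


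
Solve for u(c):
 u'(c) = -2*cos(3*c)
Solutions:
 u(c) = C1 - 2*sin(3*c)/3


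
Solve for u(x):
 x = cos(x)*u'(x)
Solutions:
 u(x) = C1 + Integral(x/cos(x), x)


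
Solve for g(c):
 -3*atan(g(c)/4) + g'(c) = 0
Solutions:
 Integral(1/atan(_y/4), (_y, g(c))) = C1 + 3*c


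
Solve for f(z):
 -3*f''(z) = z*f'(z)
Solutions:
 f(z) = C1 + C2*erf(sqrt(6)*z/6)


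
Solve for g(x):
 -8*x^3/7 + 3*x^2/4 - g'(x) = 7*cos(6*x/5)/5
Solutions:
 g(x) = C1 - 2*x^4/7 + x^3/4 - 7*sin(6*x/5)/6


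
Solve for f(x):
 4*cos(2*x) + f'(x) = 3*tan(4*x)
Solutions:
 f(x) = C1 - 3*log(cos(4*x))/4 - 2*sin(2*x)


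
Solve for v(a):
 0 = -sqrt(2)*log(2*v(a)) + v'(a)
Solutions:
 -sqrt(2)*Integral(1/(log(_y) + log(2)), (_y, v(a)))/2 = C1 - a


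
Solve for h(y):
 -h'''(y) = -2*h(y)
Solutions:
 h(y) = C3*exp(2^(1/3)*y) + (C1*sin(2^(1/3)*sqrt(3)*y/2) + C2*cos(2^(1/3)*sqrt(3)*y/2))*exp(-2^(1/3)*y/2)


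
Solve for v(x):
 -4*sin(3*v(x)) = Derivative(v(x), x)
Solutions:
 v(x) = -acos((-C1 - exp(24*x))/(C1 - exp(24*x)))/3 + 2*pi/3
 v(x) = acos((-C1 - exp(24*x))/(C1 - exp(24*x)))/3


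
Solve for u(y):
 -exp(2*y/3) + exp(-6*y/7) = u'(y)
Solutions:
 u(y) = C1 - 3*exp(2*y/3)/2 - 7*exp(-6*y/7)/6


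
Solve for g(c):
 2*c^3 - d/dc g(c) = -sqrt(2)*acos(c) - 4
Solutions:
 g(c) = C1 + c^4/2 + 4*c + sqrt(2)*(c*acos(c) - sqrt(1 - c^2))


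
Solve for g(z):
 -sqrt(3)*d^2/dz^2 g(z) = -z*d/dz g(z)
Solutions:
 g(z) = C1 + C2*erfi(sqrt(2)*3^(3/4)*z/6)


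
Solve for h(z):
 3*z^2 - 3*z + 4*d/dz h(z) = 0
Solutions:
 h(z) = C1 - z^3/4 + 3*z^2/8


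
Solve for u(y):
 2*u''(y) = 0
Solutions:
 u(y) = C1 + C2*y


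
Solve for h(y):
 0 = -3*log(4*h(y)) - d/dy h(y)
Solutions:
 Integral(1/(log(_y) + 2*log(2)), (_y, h(y)))/3 = C1 - y


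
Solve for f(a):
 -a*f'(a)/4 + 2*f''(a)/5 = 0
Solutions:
 f(a) = C1 + C2*erfi(sqrt(5)*a/4)


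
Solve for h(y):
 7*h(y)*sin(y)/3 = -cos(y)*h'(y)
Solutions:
 h(y) = C1*cos(y)^(7/3)


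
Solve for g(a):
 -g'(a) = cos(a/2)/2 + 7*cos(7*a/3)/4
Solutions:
 g(a) = C1 - sin(a/2) - 3*sin(7*a/3)/4


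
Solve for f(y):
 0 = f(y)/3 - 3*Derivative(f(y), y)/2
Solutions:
 f(y) = C1*exp(2*y/9)


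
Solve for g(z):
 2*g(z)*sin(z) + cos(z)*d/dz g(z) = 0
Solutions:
 g(z) = C1*cos(z)^2


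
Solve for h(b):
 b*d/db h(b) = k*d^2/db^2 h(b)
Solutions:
 h(b) = C1 + C2*erf(sqrt(2)*b*sqrt(-1/k)/2)/sqrt(-1/k)


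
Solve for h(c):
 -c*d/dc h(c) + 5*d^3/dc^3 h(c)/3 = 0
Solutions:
 h(c) = C1 + Integral(C2*airyai(3^(1/3)*5^(2/3)*c/5) + C3*airybi(3^(1/3)*5^(2/3)*c/5), c)


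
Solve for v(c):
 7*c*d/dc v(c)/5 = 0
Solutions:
 v(c) = C1


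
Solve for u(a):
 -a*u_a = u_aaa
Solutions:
 u(a) = C1 + Integral(C2*airyai(-a) + C3*airybi(-a), a)


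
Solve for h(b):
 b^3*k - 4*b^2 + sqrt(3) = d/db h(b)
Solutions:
 h(b) = C1 + b^4*k/4 - 4*b^3/3 + sqrt(3)*b


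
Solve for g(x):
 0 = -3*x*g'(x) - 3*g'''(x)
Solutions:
 g(x) = C1 + Integral(C2*airyai(-x) + C3*airybi(-x), x)


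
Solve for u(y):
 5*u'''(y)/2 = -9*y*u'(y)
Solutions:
 u(y) = C1 + Integral(C2*airyai(-18^(1/3)*5^(2/3)*y/5) + C3*airybi(-18^(1/3)*5^(2/3)*y/5), y)


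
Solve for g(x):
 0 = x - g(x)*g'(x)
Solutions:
 g(x) = -sqrt(C1 + x^2)
 g(x) = sqrt(C1 + x^2)


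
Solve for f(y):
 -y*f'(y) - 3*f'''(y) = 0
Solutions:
 f(y) = C1 + Integral(C2*airyai(-3^(2/3)*y/3) + C3*airybi(-3^(2/3)*y/3), y)


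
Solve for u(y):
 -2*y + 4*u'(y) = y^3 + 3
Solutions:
 u(y) = C1 + y^4/16 + y^2/4 + 3*y/4


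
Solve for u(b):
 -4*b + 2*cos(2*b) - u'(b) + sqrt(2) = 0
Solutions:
 u(b) = C1 - 2*b^2 + sqrt(2)*b + sin(2*b)


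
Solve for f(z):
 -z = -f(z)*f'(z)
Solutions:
 f(z) = -sqrt(C1 + z^2)
 f(z) = sqrt(C1 + z^2)


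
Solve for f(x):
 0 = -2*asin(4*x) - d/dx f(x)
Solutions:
 f(x) = C1 - 2*x*asin(4*x) - sqrt(1 - 16*x^2)/2


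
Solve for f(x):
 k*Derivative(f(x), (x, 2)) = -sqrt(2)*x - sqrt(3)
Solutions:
 f(x) = C1 + C2*x - sqrt(2)*x^3/(6*k) - sqrt(3)*x^2/(2*k)


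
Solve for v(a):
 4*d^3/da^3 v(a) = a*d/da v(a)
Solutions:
 v(a) = C1 + Integral(C2*airyai(2^(1/3)*a/2) + C3*airybi(2^(1/3)*a/2), a)


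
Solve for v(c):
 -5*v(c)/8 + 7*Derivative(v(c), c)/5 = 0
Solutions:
 v(c) = C1*exp(25*c/56)


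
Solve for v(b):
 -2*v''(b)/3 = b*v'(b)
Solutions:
 v(b) = C1 + C2*erf(sqrt(3)*b/2)


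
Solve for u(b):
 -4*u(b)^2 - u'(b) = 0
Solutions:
 u(b) = 1/(C1 + 4*b)


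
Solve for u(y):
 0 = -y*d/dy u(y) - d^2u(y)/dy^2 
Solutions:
 u(y) = C1 + C2*erf(sqrt(2)*y/2)


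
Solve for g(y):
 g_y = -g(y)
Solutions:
 g(y) = C1*exp(-y)


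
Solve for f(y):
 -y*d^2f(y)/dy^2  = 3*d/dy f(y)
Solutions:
 f(y) = C1 + C2/y^2


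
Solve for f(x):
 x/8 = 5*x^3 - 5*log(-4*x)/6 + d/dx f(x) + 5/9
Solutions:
 f(x) = C1 - 5*x^4/4 + x^2/16 + 5*x*log(-x)/6 + 5*x*(-5 + 6*log(2))/18


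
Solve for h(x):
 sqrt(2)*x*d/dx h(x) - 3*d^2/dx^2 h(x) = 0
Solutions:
 h(x) = C1 + C2*erfi(2^(3/4)*sqrt(3)*x/6)


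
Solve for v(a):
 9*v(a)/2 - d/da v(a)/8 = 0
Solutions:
 v(a) = C1*exp(36*a)


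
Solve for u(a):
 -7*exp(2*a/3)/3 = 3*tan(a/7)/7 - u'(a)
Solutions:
 u(a) = C1 + 7*exp(2*a/3)/2 - 3*log(cos(a/7))


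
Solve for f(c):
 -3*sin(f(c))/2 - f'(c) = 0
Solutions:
 f(c) = -acos((-C1 - exp(3*c))/(C1 - exp(3*c))) + 2*pi
 f(c) = acos((-C1 - exp(3*c))/(C1 - exp(3*c)))


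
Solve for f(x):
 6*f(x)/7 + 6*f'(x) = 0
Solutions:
 f(x) = C1*exp(-x/7)


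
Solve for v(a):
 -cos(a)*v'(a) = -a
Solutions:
 v(a) = C1 + Integral(a/cos(a), a)


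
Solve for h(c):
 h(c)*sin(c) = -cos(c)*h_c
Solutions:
 h(c) = C1*cos(c)


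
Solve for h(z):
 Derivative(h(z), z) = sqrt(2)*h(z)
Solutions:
 h(z) = C1*exp(sqrt(2)*z)


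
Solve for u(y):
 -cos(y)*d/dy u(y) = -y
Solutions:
 u(y) = C1 + Integral(y/cos(y), y)


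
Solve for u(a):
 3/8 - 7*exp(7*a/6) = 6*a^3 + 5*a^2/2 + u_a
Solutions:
 u(a) = C1 - 3*a^4/2 - 5*a^3/6 + 3*a/8 - 6*exp(7*a/6)


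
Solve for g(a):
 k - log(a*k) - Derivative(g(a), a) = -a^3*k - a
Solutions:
 g(a) = C1 + a^4*k/4 + a^2/2 + a*(k + 1) - a*log(a*k)


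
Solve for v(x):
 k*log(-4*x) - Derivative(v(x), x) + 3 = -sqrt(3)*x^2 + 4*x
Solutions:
 v(x) = C1 + k*x*log(-x) + sqrt(3)*x^3/3 - 2*x^2 + x*(-k + 2*k*log(2) + 3)


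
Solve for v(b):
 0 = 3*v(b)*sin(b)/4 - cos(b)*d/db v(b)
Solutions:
 v(b) = C1/cos(b)^(3/4)


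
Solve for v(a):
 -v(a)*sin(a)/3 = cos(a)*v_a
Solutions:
 v(a) = C1*cos(a)^(1/3)


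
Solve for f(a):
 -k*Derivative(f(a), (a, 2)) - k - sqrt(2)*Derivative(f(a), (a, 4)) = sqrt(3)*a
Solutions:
 f(a) = C1 + C2*a + C3*exp(-2^(3/4)*a*sqrt(-k)/2) + C4*exp(2^(3/4)*a*sqrt(-k)/2) - sqrt(3)*a^3/(6*k) - a^2/2


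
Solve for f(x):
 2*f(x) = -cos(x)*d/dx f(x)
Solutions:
 f(x) = C1*(sin(x) - 1)/(sin(x) + 1)


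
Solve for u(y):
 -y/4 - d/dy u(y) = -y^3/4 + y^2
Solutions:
 u(y) = C1 + y^4/16 - y^3/3 - y^2/8


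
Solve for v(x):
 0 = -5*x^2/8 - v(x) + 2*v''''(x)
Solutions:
 v(x) = C1*exp(-2^(3/4)*x/2) + C2*exp(2^(3/4)*x/2) + C3*sin(2^(3/4)*x/2) + C4*cos(2^(3/4)*x/2) - 5*x^2/8


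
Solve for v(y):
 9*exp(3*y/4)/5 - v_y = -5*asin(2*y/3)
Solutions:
 v(y) = C1 + 5*y*asin(2*y/3) + 5*sqrt(9 - 4*y^2)/2 + 12*exp(3*y/4)/5


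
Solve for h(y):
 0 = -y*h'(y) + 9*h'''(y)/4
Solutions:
 h(y) = C1 + Integral(C2*airyai(2^(2/3)*3^(1/3)*y/3) + C3*airybi(2^(2/3)*3^(1/3)*y/3), y)


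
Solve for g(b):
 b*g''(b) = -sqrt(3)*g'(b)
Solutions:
 g(b) = C1 + C2*b^(1 - sqrt(3))


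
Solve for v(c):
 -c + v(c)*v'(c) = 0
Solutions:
 v(c) = -sqrt(C1 + c^2)
 v(c) = sqrt(C1 + c^2)


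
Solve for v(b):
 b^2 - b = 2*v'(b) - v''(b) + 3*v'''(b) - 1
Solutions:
 v(b) = C1 + b^3/6 - b + (C2*sin(sqrt(23)*b/6) + C3*cos(sqrt(23)*b/6))*exp(b/6)


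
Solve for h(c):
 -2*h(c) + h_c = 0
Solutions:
 h(c) = C1*exp(2*c)


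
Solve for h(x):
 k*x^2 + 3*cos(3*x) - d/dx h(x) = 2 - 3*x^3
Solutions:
 h(x) = C1 + k*x^3/3 + 3*x^4/4 - 2*x + sin(3*x)


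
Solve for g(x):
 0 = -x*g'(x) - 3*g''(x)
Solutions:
 g(x) = C1 + C2*erf(sqrt(6)*x/6)


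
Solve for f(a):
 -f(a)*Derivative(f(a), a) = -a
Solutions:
 f(a) = -sqrt(C1 + a^2)
 f(a) = sqrt(C1 + a^2)


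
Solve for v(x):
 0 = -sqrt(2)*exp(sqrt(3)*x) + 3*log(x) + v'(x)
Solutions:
 v(x) = C1 - 3*x*log(x) + 3*x + sqrt(6)*exp(sqrt(3)*x)/3


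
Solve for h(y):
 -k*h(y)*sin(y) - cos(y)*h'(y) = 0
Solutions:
 h(y) = C1*exp(k*log(cos(y)))


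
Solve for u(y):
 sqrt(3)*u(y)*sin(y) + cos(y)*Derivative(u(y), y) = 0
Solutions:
 u(y) = C1*cos(y)^(sqrt(3))


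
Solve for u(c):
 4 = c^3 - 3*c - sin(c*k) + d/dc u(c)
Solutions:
 u(c) = C1 - c^4/4 + 3*c^2/2 + 4*c - cos(c*k)/k


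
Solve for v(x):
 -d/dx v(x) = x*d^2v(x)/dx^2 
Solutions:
 v(x) = C1 + C2*log(x)


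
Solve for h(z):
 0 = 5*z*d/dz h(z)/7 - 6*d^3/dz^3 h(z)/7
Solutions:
 h(z) = C1 + Integral(C2*airyai(5^(1/3)*6^(2/3)*z/6) + C3*airybi(5^(1/3)*6^(2/3)*z/6), z)


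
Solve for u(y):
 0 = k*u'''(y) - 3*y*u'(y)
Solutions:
 u(y) = C1 + Integral(C2*airyai(3^(1/3)*y*(1/k)^(1/3)) + C3*airybi(3^(1/3)*y*(1/k)^(1/3)), y)


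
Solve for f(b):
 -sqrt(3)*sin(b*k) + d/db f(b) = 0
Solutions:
 f(b) = C1 - sqrt(3)*cos(b*k)/k


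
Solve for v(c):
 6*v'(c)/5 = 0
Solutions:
 v(c) = C1


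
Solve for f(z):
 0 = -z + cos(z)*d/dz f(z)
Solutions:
 f(z) = C1 + Integral(z/cos(z), z)


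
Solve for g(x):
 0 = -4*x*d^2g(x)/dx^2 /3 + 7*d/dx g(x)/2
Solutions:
 g(x) = C1 + C2*x^(29/8)


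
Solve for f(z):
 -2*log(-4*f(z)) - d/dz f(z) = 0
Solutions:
 Integral(1/(log(-_y) + 2*log(2)), (_y, f(z)))/2 = C1 - z


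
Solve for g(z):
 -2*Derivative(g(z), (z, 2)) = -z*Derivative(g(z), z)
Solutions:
 g(z) = C1 + C2*erfi(z/2)


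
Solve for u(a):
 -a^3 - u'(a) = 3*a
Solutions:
 u(a) = C1 - a^4/4 - 3*a^2/2


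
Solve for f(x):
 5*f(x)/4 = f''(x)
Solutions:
 f(x) = C1*exp(-sqrt(5)*x/2) + C2*exp(sqrt(5)*x/2)


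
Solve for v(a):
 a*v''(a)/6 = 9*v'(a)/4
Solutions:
 v(a) = C1 + C2*a^(29/2)


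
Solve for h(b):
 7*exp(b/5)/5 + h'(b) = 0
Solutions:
 h(b) = C1 - 7*exp(b/5)


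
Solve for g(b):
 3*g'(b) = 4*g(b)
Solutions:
 g(b) = C1*exp(4*b/3)


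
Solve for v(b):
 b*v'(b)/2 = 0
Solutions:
 v(b) = C1


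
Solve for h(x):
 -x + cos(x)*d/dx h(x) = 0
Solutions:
 h(x) = C1 + Integral(x/cos(x), x)


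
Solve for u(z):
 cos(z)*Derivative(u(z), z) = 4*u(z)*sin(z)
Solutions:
 u(z) = C1/cos(z)^4


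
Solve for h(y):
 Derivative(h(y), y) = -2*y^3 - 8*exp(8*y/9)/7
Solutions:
 h(y) = C1 - y^4/2 - 9*exp(8*y/9)/7


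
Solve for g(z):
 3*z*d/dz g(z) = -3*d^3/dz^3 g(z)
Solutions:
 g(z) = C1 + Integral(C2*airyai(-z) + C3*airybi(-z), z)


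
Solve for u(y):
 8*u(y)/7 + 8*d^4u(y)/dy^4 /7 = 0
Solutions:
 u(y) = (C1*sin(sqrt(2)*y/2) + C2*cos(sqrt(2)*y/2))*exp(-sqrt(2)*y/2) + (C3*sin(sqrt(2)*y/2) + C4*cos(sqrt(2)*y/2))*exp(sqrt(2)*y/2)


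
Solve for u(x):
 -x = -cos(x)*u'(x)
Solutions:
 u(x) = C1 + Integral(x/cos(x), x)


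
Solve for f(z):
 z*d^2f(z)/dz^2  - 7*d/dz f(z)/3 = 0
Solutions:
 f(z) = C1 + C2*z^(10/3)


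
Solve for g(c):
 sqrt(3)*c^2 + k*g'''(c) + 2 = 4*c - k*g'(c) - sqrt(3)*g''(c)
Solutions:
 g(c) = C1 + C2*exp(c*(sqrt(3 - 4*k^2) - sqrt(3))/(2*k)) + C3*exp(-c*(sqrt(3 - 4*k^2) + sqrt(3))/(2*k)) - sqrt(3)*c^3/(3*k) + 2*c^2/k + 3*c^2/k^2 - 2*c/k + 2*sqrt(3)*c/k - 4*sqrt(3)*c/k^2 - 6*sqrt(3)*c/k^3


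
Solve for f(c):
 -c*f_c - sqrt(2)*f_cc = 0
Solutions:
 f(c) = C1 + C2*erf(2^(1/4)*c/2)


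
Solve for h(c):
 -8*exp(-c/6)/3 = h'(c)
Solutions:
 h(c) = C1 + 16*exp(-c/6)


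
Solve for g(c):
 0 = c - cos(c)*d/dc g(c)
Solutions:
 g(c) = C1 + Integral(c/cos(c), c)


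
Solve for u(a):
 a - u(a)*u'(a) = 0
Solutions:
 u(a) = -sqrt(C1 + a^2)
 u(a) = sqrt(C1 + a^2)


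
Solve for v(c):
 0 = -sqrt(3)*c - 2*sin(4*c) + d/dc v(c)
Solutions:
 v(c) = C1 + sqrt(3)*c^2/2 - cos(4*c)/2


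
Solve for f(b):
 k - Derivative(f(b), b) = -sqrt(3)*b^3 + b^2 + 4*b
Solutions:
 f(b) = C1 + sqrt(3)*b^4/4 - b^3/3 - 2*b^2 + b*k


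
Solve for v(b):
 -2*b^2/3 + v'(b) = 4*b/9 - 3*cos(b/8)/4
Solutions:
 v(b) = C1 + 2*b^3/9 + 2*b^2/9 - 6*sin(b/8)


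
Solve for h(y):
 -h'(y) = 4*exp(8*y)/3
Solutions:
 h(y) = C1 - exp(8*y)/6


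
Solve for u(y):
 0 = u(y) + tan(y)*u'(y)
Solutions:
 u(y) = C1/sin(y)


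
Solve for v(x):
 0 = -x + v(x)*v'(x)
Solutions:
 v(x) = -sqrt(C1 + x^2)
 v(x) = sqrt(C1 + x^2)


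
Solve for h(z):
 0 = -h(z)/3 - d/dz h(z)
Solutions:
 h(z) = C1*exp(-z/3)


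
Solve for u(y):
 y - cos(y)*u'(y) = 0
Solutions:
 u(y) = C1 + Integral(y/cos(y), y)


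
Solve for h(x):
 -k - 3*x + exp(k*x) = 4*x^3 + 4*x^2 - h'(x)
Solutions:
 h(x) = C1 + k*x + x^4 + 4*x^3/3 + 3*x^2/2 - exp(k*x)/k


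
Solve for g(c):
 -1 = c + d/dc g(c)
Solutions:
 g(c) = C1 - c^2/2 - c


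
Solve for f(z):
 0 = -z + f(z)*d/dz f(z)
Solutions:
 f(z) = -sqrt(C1 + z^2)
 f(z) = sqrt(C1 + z^2)


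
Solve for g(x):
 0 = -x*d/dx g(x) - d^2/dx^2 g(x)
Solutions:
 g(x) = C1 + C2*erf(sqrt(2)*x/2)


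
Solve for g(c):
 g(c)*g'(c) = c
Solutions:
 g(c) = -sqrt(C1 + c^2)
 g(c) = sqrt(C1 + c^2)


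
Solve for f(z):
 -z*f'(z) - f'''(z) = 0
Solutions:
 f(z) = C1 + Integral(C2*airyai(-z) + C3*airybi(-z), z)


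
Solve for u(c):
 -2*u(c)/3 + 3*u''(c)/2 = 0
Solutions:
 u(c) = C1*exp(-2*c/3) + C2*exp(2*c/3)


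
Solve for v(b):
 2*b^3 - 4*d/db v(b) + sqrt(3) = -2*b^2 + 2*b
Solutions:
 v(b) = C1 + b^4/8 + b^3/6 - b^2/4 + sqrt(3)*b/4


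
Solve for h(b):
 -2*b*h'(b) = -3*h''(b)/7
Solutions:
 h(b) = C1 + C2*erfi(sqrt(21)*b/3)


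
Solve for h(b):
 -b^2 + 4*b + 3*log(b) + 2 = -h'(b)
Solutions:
 h(b) = C1 + b^3/3 - 2*b^2 - 3*b*log(b) + b


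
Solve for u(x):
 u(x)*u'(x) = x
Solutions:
 u(x) = -sqrt(C1 + x^2)
 u(x) = sqrt(C1 + x^2)


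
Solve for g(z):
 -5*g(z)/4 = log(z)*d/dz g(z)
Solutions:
 g(z) = C1*exp(-5*li(z)/4)


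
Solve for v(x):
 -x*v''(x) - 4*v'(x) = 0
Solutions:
 v(x) = C1 + C2/x^3


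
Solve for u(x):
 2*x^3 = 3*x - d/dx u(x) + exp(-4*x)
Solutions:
 u(x) = C1 - x^4/2 + 3*x^2/2 - exp(-4*x)/4


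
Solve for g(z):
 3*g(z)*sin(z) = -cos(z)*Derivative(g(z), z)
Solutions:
 g(z) = C1*cos(z)^3


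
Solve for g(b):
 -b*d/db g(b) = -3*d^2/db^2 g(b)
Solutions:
 g(b) = C1 + C2*erfi(sqrt(6)*b/6)


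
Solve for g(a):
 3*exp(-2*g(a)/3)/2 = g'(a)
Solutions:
 g(a) = 3*log(-sqrt(C1 + 3*a)) - 3*log(3)/2
 g(a) = 3*log(C1 + 3*a)/2 - 3*log(3)/2


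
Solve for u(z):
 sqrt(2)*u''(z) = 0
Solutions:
 u(z) = C1 + C2*z


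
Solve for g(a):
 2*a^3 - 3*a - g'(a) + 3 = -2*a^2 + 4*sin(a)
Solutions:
 g(a) = C1 + a^4/2 + 2*a^3/3 - 3*a^2/2 + 3*a + 4*cos(a)


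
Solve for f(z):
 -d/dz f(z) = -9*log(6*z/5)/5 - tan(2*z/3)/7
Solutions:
 f(z) = C1 + 9*z*log(z)/5 - 9*z*log(5)/5 - 9*z/5 + 9*z*log(6)/5 - 3*log(cos(2*z/3))/14


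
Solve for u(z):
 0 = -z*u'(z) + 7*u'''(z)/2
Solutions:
 u(z) = C1 + Integral(C2*airyai(2^(1/3)*7^(2/3)*z/7) + C3*airybi(2^(1/3)*7^(2/3)*z/7), z)


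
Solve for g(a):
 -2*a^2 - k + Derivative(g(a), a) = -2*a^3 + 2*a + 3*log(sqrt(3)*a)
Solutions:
 g(a) = C1 - a^4/2 + 2*a^3/3 + a^2 + a*k + 3*a*log(a) - 3*a + 3*a*log(3)/2


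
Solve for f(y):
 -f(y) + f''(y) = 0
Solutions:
 f(y) = C1*exp(-y) + C2*exp(y)


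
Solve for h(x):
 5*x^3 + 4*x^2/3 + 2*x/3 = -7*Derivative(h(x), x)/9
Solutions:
 h(x) = C1 - 45*x^4/28 - 4*x^3/7 - 3*x^2/7


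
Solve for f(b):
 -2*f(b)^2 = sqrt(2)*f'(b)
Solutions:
 f(b) = 1/(C1 + sqrt(2)*b)


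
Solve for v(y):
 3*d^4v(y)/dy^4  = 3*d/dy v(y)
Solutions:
 v(y) = C1 + C4*exp(y) + (C2*sin(sqrt(3)*y/2) + C3*cos(sqrt(3)*y/2))*exp(-y/2)


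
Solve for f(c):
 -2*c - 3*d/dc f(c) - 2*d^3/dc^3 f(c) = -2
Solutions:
 f(c) = C1 + C2*sin(sqrt(6)*c/2) + C3*cos(sqrt(6)*c/2) - c^2/3 + 2*c/3


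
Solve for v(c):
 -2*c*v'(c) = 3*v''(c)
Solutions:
 v(c) = C1 + C2*erf(sqrt(3)*c/3)


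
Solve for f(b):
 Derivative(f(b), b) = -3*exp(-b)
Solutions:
 f(b) = C1 + 3*exp(-b)


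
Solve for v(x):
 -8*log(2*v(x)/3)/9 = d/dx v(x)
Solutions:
 9*Integral(1/(log(_y) - log(3) + log(2)), (_y, v(x)))/8 = C1 - x


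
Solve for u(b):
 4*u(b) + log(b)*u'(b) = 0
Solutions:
 u(b) = C1*exp(-4*li(b))


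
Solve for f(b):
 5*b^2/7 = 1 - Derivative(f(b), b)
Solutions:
 f(b) = C1 - 5*b^3/21 + b


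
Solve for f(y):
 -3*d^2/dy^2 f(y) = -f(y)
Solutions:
 f(y) = C1*exp(-sqrt(3)*y/3) + C2*exp(sqrt(3)*y/3)


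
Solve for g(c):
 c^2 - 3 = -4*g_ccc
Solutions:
 g(c) = C1 + C2*c + C3*c^2 - c^5/240 + c^3/8


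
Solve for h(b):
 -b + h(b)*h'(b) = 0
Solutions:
 h(b) = -sqrt(C1 + b^2)
 h(b) = sqrt(C1 + b^2)


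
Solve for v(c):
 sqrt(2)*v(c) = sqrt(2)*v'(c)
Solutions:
 v(c) = C1*exp(c)


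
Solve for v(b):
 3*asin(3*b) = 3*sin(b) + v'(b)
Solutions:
 v(b) = C1 + 3*b*asin(3*b) + sqrt(1 - 9*b^2) + 3*cos(b)


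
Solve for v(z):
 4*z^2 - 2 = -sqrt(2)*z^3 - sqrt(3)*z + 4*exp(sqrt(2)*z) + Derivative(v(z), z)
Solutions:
 v(z) = C1 + sqrt(2)*z^4/4 + 4*z^3/3 + sqrt(3)*z^2/2 - 2*z - 2*sqrt(2)*exp(sqrt(2)*z)


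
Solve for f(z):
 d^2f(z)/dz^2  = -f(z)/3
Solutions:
 f(z) = C1*sin(sqrt(3)*z/3) + C2*cos(sqrt(3)*z/3)


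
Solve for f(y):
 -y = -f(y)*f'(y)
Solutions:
 f(y) = -sqrt(C1 + y^2)
 f(y) = sqrt(C1 + y^2)


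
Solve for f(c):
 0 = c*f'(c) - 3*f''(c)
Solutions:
 f(c) = C1 + C2*erfi(sqrt(6)*c/6)


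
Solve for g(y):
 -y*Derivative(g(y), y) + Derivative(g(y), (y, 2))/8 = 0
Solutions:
 g(y) = C1 + C2*erfi(2*y)


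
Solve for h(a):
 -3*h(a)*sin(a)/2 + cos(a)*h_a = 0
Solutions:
 h(a) = C1/cos(a)^(3/2)


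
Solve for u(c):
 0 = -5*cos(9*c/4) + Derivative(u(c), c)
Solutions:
 u(c) = C1 + 20*sin(9*c/4)/9


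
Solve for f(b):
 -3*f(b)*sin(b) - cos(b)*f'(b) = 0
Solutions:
 f(b) = C1*cos(b)^3


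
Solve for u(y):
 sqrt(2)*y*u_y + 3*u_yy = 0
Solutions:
 u(y) = C1 + C2*erf(2^(3/4)*sqrt(3)*y/6)


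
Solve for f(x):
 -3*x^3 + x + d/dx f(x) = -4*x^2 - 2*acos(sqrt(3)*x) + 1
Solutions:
 f(x) = C1 + 3*x^4/4 - 4*x^3/3 - x^2/2 - 2*x*acos(sqrt(3)*x) + x + 2*sqrt(3)*sqrt(1 - 3*x^2)/3


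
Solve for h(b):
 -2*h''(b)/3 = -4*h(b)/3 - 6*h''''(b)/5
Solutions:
 h(b) = (C1*sin(10^(1/4)*sqrt(3)*b*sin(atan(sqrt(335)/5)/2)/3) + C2*cos(10^(1/4)*sqrt(3)*b*sin(atan(sqrt(335)/5)/2)/3))*exp(-10^(1/4)*sqrt(3)*b*cos(atan(sqrt(335)/5)/2)/3) + (C3*sin(10^(1/4)*sqrt(3)*b*sin(atan(sqrt(335)/5)/2)/3) + C4*cos(10^(1/4)*sqrt(3)*b*sin(atan(sqrt(335)/5)/2)/3))*exp(10^(1/4)*sqrt(3)*b*cos(atan(sqrt(335)/5)/2)/3)


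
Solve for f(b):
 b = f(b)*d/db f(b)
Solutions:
 f(b) = -sqrt(C1 + b^2)
 f(b) = sqrt(C1 + b^2)


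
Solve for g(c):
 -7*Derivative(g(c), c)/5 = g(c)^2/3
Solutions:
 g(c) = 21/(C1 + 5*c)


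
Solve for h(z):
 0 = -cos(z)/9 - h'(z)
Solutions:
 h(z) = C1 - sin(z)/9


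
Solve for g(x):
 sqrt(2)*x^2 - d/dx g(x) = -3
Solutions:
 g(x) = C1 + sqrt(2)*x^3/3 + 3*x


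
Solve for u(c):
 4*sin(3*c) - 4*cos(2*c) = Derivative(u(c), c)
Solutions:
 u(c) = C1 - 2*sin(2*c) - 4*cos(3*c)/3


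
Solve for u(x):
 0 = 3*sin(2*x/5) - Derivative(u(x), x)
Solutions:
 u(x) = C1 - 15*cos(2*x/5)/2


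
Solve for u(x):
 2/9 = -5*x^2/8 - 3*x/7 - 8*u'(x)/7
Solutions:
 u(x) = C1 - 35*x^3/192 - 3*x^2/16 - 7*x/36


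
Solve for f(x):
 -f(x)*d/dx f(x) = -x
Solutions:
 f(x) = -sqrt(C1 + x^2)
 f(x) = sqrt(C1 + x^2)


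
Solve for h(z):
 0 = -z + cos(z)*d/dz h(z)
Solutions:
 h(z) = C1 + Integral(z/cos(z), z)


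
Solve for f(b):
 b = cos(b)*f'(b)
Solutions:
 f(b) = C1 + Integral(b/cos(b), b)


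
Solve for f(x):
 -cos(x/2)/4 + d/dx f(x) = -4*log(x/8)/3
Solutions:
 f(x) = C1 - 4*x*log(x)/3 + 4*x/3 + 4*x*log(2) + sin(x/2)/2


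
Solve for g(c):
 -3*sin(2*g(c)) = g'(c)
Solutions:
 g(c) = pi - acos((-C1 - exp(12*c))/(C1 - exp(12*c)))/2
 g(c) = acos((-C1 - exp(12*c))/(C1 - exp(12*c)))/2


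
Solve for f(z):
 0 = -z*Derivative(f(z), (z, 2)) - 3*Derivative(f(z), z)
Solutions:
 f(z) = C1 + C2/z^2


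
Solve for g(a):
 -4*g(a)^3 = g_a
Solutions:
 g(a) = -sqrt(2)*sqrt(-1/(C1 - 4*a))/2
 g(a) = sqrt(2)*sqrt(-1/(C1 - 4*a))/2


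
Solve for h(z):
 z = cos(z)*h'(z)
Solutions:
 h(z) = C1 + Integral(z/cos(z), z)


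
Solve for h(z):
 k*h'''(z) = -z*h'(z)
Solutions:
 h(z) = C1 + Integral(C2*airyai(z*(-1/k)^(1/3)) + C3*airybi(z*(-1/k)^(1/3)), z)


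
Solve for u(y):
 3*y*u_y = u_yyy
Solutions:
 u(y) = C1 + Integral(C2*airyai(3^(1/3)*y) + C3*airybi(3^(1/3)*y), y)


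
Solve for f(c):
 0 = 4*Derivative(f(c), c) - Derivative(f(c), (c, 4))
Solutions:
 f(c) = C1 + C4*exp(2^(2/3)*c) + (C2*sin(2^(2/3)*sqrt(3)*c/2) + C3*cos(2^(2/3)*sqrt(3)*c/2))*exp(-2^(2/3)*c/2)


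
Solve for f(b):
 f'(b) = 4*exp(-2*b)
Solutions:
 f(b) = C1 - 2*exp(-2*b)


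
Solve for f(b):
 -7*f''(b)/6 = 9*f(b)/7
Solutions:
 f(b) = C1*sin(3*sqrt(6)*b/7) + C2*cos(3*sqrt(6)*b/7)


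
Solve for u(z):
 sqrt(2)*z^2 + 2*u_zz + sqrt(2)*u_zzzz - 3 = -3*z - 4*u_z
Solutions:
 u(z) = C1 + C2*exp(-3^(1/3)*z*(-(9*sqrt(2) + sqrt(6)*sqrt(sqrt(2) + 27))^(1/3) + sqrt(2)*3^(1/3)/(9*sqrt(2) + sqrt(6)*sqrt(sqrt(2) + 27))^(1/3))/6)*sin(3^(1/6)*z*(3*sqrt(2)/(9*sqrt(2) + sqrt(6)*sqrt(sqrt(2) + 27))^(1/3) + 3^(2/3)*(9*sqrt(2) + sqrt(6)*sqrt(sqrt(2) + 27))^(1/3))/6) + C3*exp(-3^(1/3)*z*(-(9*sqrt(2) + sqrt(6)*sqrt(sqrt(2) + 27))^(1/3) + sqrt(2)*3^(1/3)/(9*sqrt(2) + sqrt(6)*sqrt(sqrt(2) + 27))^(1/3))/6)*cos(3^(1/6)*z*(3*sqrt(2)/(9*sqrt(2) + sqrt(6)*sqrt(sqrt(2) + 27))^(1/3) + 3^(2/3)*(9*sqrt(2) + sqrt(6)*sqrt(sqrt(2) + 27))^(1/3))/6) + C4*exp(3^(1/3)*z*(-(9*sqrt(2) + sqrt(6)*sqrt(sqrt(2) + 27))^(1/3) + sqrt(2)*3^(1/3)/(9*sqrt(2) + sqrt(6)*sqrt(sqrt(2) + 27))^(1/3))/3) - sqrt(2)*z^3/12 - 3*z^2/8 + sqrt(2)*z^2/8 - sqrt(2)*z/8 + 9*z/8


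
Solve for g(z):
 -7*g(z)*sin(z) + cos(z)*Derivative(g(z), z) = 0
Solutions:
 g(z) = C1/cos(z)^7


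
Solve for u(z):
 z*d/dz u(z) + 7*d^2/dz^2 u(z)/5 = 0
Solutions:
 u(z) = C1 + C2*erf(sqrt(70)*z/14)


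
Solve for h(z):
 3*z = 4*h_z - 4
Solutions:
 h(z) = C1 + 3*z^2/8 + z


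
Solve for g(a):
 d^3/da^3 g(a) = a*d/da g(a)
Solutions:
 g(a) = C1 + Integral(C2*airyai(a) + C3*airybi(a), a)


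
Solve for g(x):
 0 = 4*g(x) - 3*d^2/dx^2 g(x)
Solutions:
 g(x) = C1*exp(-2*sqrt(3)*x/3) + C2*exp(2*sqrt(3)*x/3)


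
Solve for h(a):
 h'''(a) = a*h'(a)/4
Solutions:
 h(a) = C1 + Integral(C2*airyai(2^(1/3)*a/2) + C3*airybi(2^(1/3)*a/2), a)


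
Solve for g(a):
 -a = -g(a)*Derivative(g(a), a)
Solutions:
 g(a) = -sqrt(C1 + a^2)
 g(a) = sqrt(C1 + a^2)


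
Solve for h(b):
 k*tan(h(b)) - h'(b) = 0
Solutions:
 h(b) = pi - asin(C1*exp(b*k))
 h(b) = asin(C1*exp(b*k))


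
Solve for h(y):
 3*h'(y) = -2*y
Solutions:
 h(y) = C1 - y^2/3


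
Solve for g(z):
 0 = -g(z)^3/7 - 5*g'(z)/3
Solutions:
 g(z) = -sqrt(70)*sqrt(-1/(C1 - 3*z))/2
 g(z) = sqrt(70)*sqrt(-1/(C1 - 3*z))/2


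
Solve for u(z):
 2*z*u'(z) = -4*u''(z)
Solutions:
 u(z) = C1 + C2*erf(z/2)


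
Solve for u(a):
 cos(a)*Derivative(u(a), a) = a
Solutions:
 u(a) = C1 + Integral(a/cos(a), a)


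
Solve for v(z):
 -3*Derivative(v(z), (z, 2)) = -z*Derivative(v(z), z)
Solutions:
 v(z) = C1 + C2*erfi(sqrt(6)*z/6)


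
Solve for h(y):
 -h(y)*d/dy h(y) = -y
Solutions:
 h(y) = -sqrt(C1 + y^2)
 h(y) = sqrt(C1 + y^2)


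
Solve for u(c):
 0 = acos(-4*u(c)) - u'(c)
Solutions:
 Integral(1/acos(-4*_y), (_y, u(c))) = C1 + c


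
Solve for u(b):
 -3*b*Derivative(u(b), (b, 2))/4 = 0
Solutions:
 u(b) = C1 + C2*b


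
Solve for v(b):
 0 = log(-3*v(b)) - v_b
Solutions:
 -Integral(1/(log(-_y) + log(3)), (_y, v(b))) = C1 - b


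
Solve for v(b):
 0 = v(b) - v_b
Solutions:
 v(b) = C1*exp(b)


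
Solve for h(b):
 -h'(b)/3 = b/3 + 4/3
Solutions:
 h(b) = C1 - b^2/2 - 4*b


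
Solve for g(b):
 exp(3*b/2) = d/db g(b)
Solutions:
 g(b) = C1 + 2*exp(3*b/2)/3


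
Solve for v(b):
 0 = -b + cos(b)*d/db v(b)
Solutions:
 v(b) = C1 + Integral(b/cos(b), b)


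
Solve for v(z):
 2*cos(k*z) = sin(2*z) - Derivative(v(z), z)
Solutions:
 v(z) = C1 - cos(2*z)/2 - 2*sin(k*z)/k


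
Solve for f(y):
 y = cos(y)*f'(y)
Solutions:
 f(y) = C1 + Integral(y/cos(y), y)


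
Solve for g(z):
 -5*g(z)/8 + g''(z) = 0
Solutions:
 g(z) = C1*exp(-sqrt(10)*z/4) + C2*exp(sqrt(10)*z/4)


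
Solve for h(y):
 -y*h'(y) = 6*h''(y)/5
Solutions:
 h(y) = C1 + C2*erf(sqrt(15)*y/6)


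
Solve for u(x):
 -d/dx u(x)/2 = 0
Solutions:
 u(x) = C1


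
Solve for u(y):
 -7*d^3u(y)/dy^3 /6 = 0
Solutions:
 u(y) = C1 + C2*y + C3*y^2


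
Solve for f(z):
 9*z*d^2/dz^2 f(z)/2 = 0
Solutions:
 f(z) = C1 + C2*z


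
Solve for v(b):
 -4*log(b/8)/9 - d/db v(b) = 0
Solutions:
 v(b) = C1 - 4*b*log(b)/9 + 4*b/9 + 4*b*log(2)/3


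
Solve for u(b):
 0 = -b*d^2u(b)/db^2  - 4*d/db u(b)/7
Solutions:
 u(b) = C1 + C2*b^(3/7)


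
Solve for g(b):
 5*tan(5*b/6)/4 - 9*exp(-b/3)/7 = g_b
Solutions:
 g(b) = C1 + 3*log(tan(5*b/6)^2 + 1)/4 + 27*exp(-b/3)/7


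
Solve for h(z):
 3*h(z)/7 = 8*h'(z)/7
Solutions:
 h(z) = C1*exp(3*z/8)


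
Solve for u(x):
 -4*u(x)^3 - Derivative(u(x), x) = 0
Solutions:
 u(x) = -sqrt(2)*sqrt(-1/(C1 - 4*x))/2
 u(x) = sqrt(2)*sqrt(-1/(C1 - 4*x))/2


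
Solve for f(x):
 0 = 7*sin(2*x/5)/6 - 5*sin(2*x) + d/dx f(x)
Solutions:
 f(x) = C1 + 35*cos(2*x/5)/12 - 5*cos(2*x)/2


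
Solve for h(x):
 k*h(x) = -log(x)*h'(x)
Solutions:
 h(x) = C1*exp(-k*li(x))


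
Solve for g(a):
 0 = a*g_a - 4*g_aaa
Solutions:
 g(a) = C1 + Integral(C2*airyai(2^(1/3)*a/2) + C3*airybi(2^(1/3)*a/2), a)


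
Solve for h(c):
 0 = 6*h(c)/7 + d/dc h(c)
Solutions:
 h(c) = C1*exp(-6*c/7)


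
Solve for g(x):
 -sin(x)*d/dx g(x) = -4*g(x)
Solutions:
 g(x) = C1*(cos(x)^2 - 2*cos(x) + 1)/(cos(x)^2 + 2*cos(x) + 1)


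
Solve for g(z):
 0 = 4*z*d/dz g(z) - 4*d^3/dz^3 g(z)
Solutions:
 g(z) = C1 + Integral(C2*airyai(z) + C3*airybi(z), z)


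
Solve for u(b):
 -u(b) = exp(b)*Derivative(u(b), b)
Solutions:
 u(b) = C1*exp(exp(-b))


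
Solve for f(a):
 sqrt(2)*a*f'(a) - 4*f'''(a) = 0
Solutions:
 f(a) = C1 + Integral(C2*airyai(sqrt(2)*a/2) + C3*airybi(sqrt(2)*a/2), a)


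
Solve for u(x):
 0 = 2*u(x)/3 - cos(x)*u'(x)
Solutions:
 u(x) = C1*(sin(x) + 1)^(1/3)/(sin(x) - 1)^(1/3)


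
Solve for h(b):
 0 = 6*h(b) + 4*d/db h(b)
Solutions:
 h(b) = C1*exp(-3*b/2)


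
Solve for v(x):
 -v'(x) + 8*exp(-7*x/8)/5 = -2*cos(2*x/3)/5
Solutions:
 v(x) = C1 + 3*sin(2*x/3)/5 - 64*exp(-7*x/8)/35


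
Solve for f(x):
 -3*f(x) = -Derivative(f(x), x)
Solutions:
 f(x) = C1*exp(3*x)


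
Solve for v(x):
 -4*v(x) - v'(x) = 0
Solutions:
 v(x) = C1*exp(-4*x)
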